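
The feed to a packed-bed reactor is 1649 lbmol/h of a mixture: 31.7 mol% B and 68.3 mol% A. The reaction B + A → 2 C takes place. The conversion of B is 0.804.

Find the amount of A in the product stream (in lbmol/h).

706 lbmol/h

B reacted = 0.804 × 522.7 = 420.3 lbmol/h; ν_B = −1, so ξ = 420.3/1 = 420.3 lbmol/h.
Outlet amounts (n = n₀ + ν ξ):
  B: 522.7 − 1(420.3) = 102.5
  A: 1126 − 1(420.3) = 706
  C: 0 + 2(420.3) = 840.6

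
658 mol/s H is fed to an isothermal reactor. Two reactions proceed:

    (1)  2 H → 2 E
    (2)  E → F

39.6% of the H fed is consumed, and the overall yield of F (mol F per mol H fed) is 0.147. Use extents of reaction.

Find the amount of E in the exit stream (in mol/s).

164 mol/s

Conversion of H: H consumed = 2ξ₁ = 0.396 × 658 → ξ₁ = 130.3 mol/s.
Yield of F: 1ξ₂ / 658 = 0.147 → ξ₂ = 96.73 mol/s.
Outlet amounts (n = n₀ + Σ ν·ξ):
  H: 658 − 2(130.3) = 397.4
  E: 0 + 2(130.3) − 1(96.73) = 163.8
  F: 0 + 1(96.73) = 96.73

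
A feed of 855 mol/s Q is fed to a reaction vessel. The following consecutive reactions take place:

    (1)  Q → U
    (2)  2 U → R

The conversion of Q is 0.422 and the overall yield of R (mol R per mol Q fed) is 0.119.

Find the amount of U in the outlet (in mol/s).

Conversion of Q: Q consumed = 1ξ₁ = 0.422 × 855 → ξ₁ = 360.8 mol/s.
Yield of R: 1ξ₂ / 855 = 0.119 → ξ₂ = 101.7 mol/s.
Outlet amounts (n = n₀ + Σ ν·ξ):
  Q: 855 − 1(360.8) = 494.2
  U: 0 + 1(360.8) − 2(101.7) = 157.3
  R: 0 + 1(101.7) = 101.7

157 mol/s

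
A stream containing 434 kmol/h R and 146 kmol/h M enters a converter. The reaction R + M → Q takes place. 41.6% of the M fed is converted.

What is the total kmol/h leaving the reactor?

519 kmol/h

M reacted = 0.416 × 146 = 60.74 kmol/h; ν_M = −1, so ξ = 60.74/1 = 60.74 kmol/h.
Outlet amounts (n = n₀ + ν ξ):
  R: 434 − 1(60.74) = 373.3
  M: 146 − 1(60.74) = 85.26
  Q: 0 + 1(60.74) = 60.74
Total out = 373.3 + 85.26 + 60.74 = 519.3 kmol/h.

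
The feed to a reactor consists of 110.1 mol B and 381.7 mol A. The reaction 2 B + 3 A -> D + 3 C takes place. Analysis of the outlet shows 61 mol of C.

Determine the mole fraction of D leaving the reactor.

For C: n = n₀ + 3ξ → 61 = 0 + 3ξ, giving ξ = 20.33 mol.
Outlet amounts (n = n₀ + ν ξ):
  B: 110.1 − 2(20.33) = 69.43
  A: 381.7 − 3(20.33) = 320.7
  D: 0 + 1(20.33) = 20.33
  C: 0 + 3(20.33) = 61
Total out = 471.5 mol; y_D = 20.33 / 471.5 = 0.04313.

0.0431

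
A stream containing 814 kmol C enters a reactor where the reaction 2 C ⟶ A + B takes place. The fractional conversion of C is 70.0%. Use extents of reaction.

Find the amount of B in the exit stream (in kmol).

285 kmol

C reacted = 0.7 × 814 = 569.8 kmol; ν_C = −2, so ξ = 569.8/2 = 284.9 kmol.
Outlet amounts (n = n₀ + ν ξ):
  C: 814 − 2(284.9) = 244.2
  A: 0 + 1(284.9) = 284.9
  B: 0 + 1(284.9) = 284.9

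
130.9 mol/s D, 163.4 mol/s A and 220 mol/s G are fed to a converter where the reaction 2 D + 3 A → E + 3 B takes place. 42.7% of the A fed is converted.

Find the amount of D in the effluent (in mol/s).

A reacted = 0.427 × 163.4 = 69.77 mol/s; ν_A = −3, so ξ = 69.77/3 = 23.26 mol/s.
Outlet amounts (n = n₀ + ν ξ):
  D: 130.9 − 2(23.26) = 84.39
  A: 163.4 − 3(23.26) = 93.63
  E: 0 + 1(23.26) = 23.26
  B: 0 + 3(23.26) = 69.77
  G: 220 (inert)

84.4 mol/s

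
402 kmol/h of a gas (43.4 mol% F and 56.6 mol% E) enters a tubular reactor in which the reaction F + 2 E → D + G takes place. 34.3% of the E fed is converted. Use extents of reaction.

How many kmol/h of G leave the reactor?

E reacted = 0.343 × 227.5 = 78.04 kmol/h; ν_E = −2, so ξ = 78.04/2 = 39.02 kmol/h.
Outlet amounts (n = n₀ + ν ξ):
  F: 174.5 − 1(39.02) = 135.4
  E: 227.5 − 2(39.02) = 149.5
  D: 0 + 1(39.02) = 39.02
  G: 0 + 1(39.02) = 39.02

39 kmol/h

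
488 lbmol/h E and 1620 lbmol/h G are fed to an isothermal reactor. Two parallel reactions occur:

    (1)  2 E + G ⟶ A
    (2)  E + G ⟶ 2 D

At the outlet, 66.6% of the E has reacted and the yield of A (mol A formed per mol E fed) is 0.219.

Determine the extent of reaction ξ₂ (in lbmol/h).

ξ₂ = 111 lbmol/h

Yield of A: 1ξ₁ / 488 = 0.219 → ξ₁ = 106.9 lbmol/h.
Conversion of E: 2ξ₁ + 1ξ₂ = 0.666 × 488 = 325 → ξ₂ = 111.3 lbmol/h.
Outlet amounts (n = n₀ + Σ ν·ξ):
  E: 488 − 2(106.9) − 1(111.3) = 163
  G: 1620 − 1(106.9) − 1(111.3) = 1402
  A: 0 + 1(106.9) = 106.9
  D: 0 + 2(111.3) = 222.5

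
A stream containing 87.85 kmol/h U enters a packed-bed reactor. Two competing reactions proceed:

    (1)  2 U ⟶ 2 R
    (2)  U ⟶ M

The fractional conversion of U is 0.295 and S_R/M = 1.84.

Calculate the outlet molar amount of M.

Conversion of U: U consumed = 0.295 × 87.85 = 25.92 kmol/h = 2ξ₁ + 1ξ₂.
Selectivity: 2ξ₁ / (1ξ₂) = 1.84 → ξ₁ = 0.92 ξ₂.
Substitute: (2·0.92 + 1) ξ₂ = 25.92 → ξ₂ = 9.125 kmol/h, ξ₁ = 8.395 kmol/h.
Outlet amounts (n = n₀ + Σ ν·ξ):
  U: 87.85 − 2(8.395) − 1(9.125) = 61.93
  R: 0 + 2(8.395) = 16.79
  M: 0 + 1(9.125) = 9.125

9.13 kmol/h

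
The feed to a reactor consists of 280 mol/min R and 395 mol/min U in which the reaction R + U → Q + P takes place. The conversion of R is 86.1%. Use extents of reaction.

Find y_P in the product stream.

R reacted = 0.861 × 280 = 241.1 mol/min; ν_R = −1, so ξ = 241.1/1 = 241.1 mol/min.
Outlet amounts (n = n₀ + ν ξ):
  R: 280 − 1(241.1) = 38.92
  U: 395 − 1(241.1) = 153.9
  Q: 0 + 1(241.1) = 241.1
  P: 0 + 1(241.1) = 241.1
Total out = 675 mol/min; y_P = 241.1 / 675 = 0.3572.

0.357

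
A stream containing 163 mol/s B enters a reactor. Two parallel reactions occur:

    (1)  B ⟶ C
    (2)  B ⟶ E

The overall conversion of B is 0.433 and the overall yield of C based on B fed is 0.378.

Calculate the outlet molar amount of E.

Yield of C: 1ξ₁ / 163 = 0.378 → ξ₁ = 61.61 mol/s.
Conversion of B: 1ξ₁ + 1ξ₂ = 0.433 × 163 = 70.58 → ξ₂ = 8.965 mol/s.
Outlet amounts (n = n₀ + Σ ν·ξ):
  B: 163 − 1(61.61) − 1(8.965) = 92.42
  C: 0 + 1(61.61) = 61.61
  E: 0 + 1(8.965) = 8.965

8.96 mol/s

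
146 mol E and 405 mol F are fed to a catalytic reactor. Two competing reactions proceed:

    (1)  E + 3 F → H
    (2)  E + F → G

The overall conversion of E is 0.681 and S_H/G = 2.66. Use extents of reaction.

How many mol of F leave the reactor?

Conversion of E: E consumed = 0.681 × 146 = 99.43 mol = 1ξ₁ + 1ξ₂.
Selectivity: 1ξ₁ / (1ξ₂) = 2.66 → ξ₁ = 2.66 ξ₂.
Substitute: (1·2.66 + 1) ξ₂ = 99.43 → ξ₂ = 27.17 mol, ξ₁ = 72.26 mol.
Outlet amounts (n = n₀ + Σ ν·ξ):
  E: 146 − 1(72.26) − 1(27.17) = 46.57
  F: 405 − 3(72.26) − 1(27.17) = 161.1
  H: 0 + 1(72.26) = 72.26
  G: 0 + 1(27.17) = 27.17

161 mol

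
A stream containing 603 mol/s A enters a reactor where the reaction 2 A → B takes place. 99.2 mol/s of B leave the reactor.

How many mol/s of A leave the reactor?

For B: n = n₀ + 1ξ → 99.2 = 0 + 1ξ, giving ξ = 99.2 mol/s.
Outlet amounts (n = n₀ + ν ξ):
  A: 603 − 2(99.2) = 404.6
  B: 0 + 1(99.2) = 99.2

405 mol/s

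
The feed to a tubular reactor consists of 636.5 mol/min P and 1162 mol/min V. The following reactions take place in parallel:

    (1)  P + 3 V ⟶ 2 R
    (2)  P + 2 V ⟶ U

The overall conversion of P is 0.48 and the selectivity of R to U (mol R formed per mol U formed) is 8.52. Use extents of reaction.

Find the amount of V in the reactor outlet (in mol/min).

Conversion of P: P consumed = 0.48 × 636.5 = 305.5 mol/min = 1ξ₁ + 1ξ₂.
Selectivity: 2ξ₁ / (1ξ₂) = 8.52 → ξ₁ = 4.26 ξ₂.
Substitute: (1·4.26 + 1) ξ₂ = 305.5 → ξ₂ = 58.08 mol/min, ξ₁ = 247.4 mol/min.
Outlet amounts (n = n₀ + Σ ν·ξ):
  P: 636.5 − 1(247.4) − 1(58.08) = 331
  V: 1162 − 3(247.4) − 2(58.08) = 303.5
  R: 0 + 2(247.4) = 494.9
  U: 0 + 1(58.08) = 58.08

304 mol/min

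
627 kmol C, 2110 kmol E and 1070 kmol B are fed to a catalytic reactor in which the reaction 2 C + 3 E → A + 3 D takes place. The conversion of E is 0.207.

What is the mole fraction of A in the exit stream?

0.0398

E reacted = 0.207 × 2110 = 436.8 kmol; ν_E = −3, so ξ = 436.8/3 = 145.6 kmol.
Outlet amounts (n = n₀ + ν ξ):
  C: 627 − 2(145.6) = 335.8
  E: 2110 − 3(145.6) = 1673
  A: 0 + 1(145.6) = 145.6
  D: 0 + 3(145.6) = 436.8
  B: 1070 (inert)
Total out = 3661 kmol; y_A = 145.6 / 3661 = 0.03976.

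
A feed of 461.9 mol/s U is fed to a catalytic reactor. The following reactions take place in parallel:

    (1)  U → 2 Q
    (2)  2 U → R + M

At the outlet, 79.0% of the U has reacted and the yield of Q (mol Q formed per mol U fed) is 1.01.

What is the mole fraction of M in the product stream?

0.0947

Yield of Q: 2ξ₁ / 461.9 = 1.01 → ξ₁ = 233.3 mol/s.
Conversion of U: 1ξ₁ + 2ξ₂ = 0.79 × 461.9 = 364.9 → ξ₂ = 65.82 mol/s.
Outlet amounts (n = n₀ + Σ ν·ξ):
  U: 461.9 − 1(233.3) − 2(65.82) = 97
  Q: 0 + 2(233.3) = 466.5
  R: 0 + 1(65.82) = 65.82
  M: 0 + 1(65.82) = 65.82
Total out = 695.2 mol/s; y_M = 65.82 / 695.2 = 0.09468.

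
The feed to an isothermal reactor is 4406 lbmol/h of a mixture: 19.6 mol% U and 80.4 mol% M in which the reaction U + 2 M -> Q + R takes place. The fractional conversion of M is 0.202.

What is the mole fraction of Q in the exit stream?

0.0884

M reacted = 0.202 × 3542 = 715.6 lbmol/h; ν_M = −2, so ξ = 715.6/2 = 357.8 lbmol/h.
Outlet amounts (n = n₀ + ν ξ):
  U: 863.6 − 1(357.8) = 505.8
  M: 3542 − 2(357.8) = 2827
  Q: 0 + 1(357.8) = 357.8
  R: 0 + 1(357.8) = 357.8
Total out = 4048 lbmol/h; y_Q = 357.8 / 4048 = 0.08838.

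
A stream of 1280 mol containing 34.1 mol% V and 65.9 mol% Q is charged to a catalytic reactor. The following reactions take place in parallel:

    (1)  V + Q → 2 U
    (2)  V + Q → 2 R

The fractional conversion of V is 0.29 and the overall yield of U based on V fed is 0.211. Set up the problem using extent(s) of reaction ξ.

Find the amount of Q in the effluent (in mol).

Yield of U: 2ξ₁ / 436.5 = 0.211 → ξ₁ = 46.05 mol.
Conversion of V: 1ξ₁ + 1ξ₂ = 0.29 × 436.5 = 126.6 → ξ₂ = 80.53 mol.
Outlet amounts (n = n₀ + Σ ν·ξ):
  V: 436.5 − 1(46.05) − 1(80.53) = 309.9
  Q: 843.5 − 1(46.05) − 1(80.53) = 716.9
  U: 0 + 2(46.05) = 92.1
  R: 0 + 2(80.53) = 161.1

717 mol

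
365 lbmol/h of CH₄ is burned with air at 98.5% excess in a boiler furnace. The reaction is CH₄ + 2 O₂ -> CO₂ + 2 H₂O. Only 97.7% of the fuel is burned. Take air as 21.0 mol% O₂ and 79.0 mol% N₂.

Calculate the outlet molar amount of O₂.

736 lbmol/h

Stoichiometric O₂ = 2 × 365 = 730 lbmol/h; O₂ fed = 730 × 1.985 = 1449 lbmol/h.
N₂ fed = 1449 × 79/21 = 5451 lbmol/h.
Fuel reacted = 0.977 × 365 → ξ = 356.6 lbmol/h.
Outlet (n = n₀ + ν ξ):
  CH₄: 365 − 1(356.6) = 8.395
  O₂: 1449 − 2(356.6) = 735.8
  N₂: 5451 (inert)
  CO₂: 0 + 1(356.6) = 356.6
  H₂O: 0 + 2(356.6) = 713.2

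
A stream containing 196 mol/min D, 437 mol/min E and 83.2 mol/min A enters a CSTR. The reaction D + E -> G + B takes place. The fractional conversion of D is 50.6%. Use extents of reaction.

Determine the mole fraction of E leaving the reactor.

0.472

D reacted = 0.506 × 196 = 99.18 mol/min; ν_D = −1, so ξ = 99.18/1 = 99.18 mol/min.
Outlet amounts (n = n₀ + ν ξ):
  D: 196 − 1(99.18) = 96.82
  E: 437 − 1(99.18) = 337.8
  G: 0 + 1(99.18) = 99.18
  B: 0 + 1(99.18) = 99.18
  A: 83.2 (inert)
Total out = 716.2 mol/min; y_E = 337.8 / 716.2 = 0.4717.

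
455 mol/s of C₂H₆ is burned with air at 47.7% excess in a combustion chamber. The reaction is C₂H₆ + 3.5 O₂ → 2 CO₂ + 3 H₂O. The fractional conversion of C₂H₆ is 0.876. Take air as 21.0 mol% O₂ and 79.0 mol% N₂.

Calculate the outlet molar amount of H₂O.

Stoichiometric O₂ = 3.5 × 455 = 1592 mol/s; O₂ fed = 1592 × 1.477 = 2352 mol/s.
N₂ fed = 2352 × 79/21 = 8848 mol/s.
Fuel reacted = 0.876 × 455 → ξ = 398.6 mol/s.
Outlet (n = n₀ + ν ξ):
  C₂H₆: 455 − 1(398.6) = 56.42
  O₂: 2352 − 3.5(398.6) = 957.1
  N₂: 8848 (inert)
  CO₂: 0 + 2(398.6) = 797.2
  H₂O: 0 + 3(398.6) = 1196

1200 mol/s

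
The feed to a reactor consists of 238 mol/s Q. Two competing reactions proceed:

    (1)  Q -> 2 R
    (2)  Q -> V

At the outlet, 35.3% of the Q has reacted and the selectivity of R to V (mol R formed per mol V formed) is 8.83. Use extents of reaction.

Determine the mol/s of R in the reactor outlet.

137 mol/s

Conversion of Q: Q consumed = 0.353 × 238 = 84.01 mol/s = 1ξ₁ + 1ξ₂.
Selectivity: 2ξ₁ / (1ξ₂) = 8.83 → ξ₁ = 4.415 ξ₂.
Substitute: (1·4.415 + 1) ξ₂ = 84.01 → ξ₂ = 15.52 mol/s, ξ₁ = 68.5 mol/s.
Outlet amounts (n = n₀ + Σ ν·ξ):
  Q: 238 − 1(68.5) − 1(15.52) = 154
  R: 0 + 2(68.5) = 137
  V: 0 + 1(15.52) = 15.52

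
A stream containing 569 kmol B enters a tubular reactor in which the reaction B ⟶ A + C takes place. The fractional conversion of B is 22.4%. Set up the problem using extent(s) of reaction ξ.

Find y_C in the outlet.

0.183

B reacted = 0.224 × 569 = 127.5 kmol; ν_B = −1, so ξ = 127.5/1 = 127.5 kmol.
Outlet amounts (n = n₀ + ν ξ):
  B: 569 − 1(127.5) = 441.5
  A: 0 + 1(127.5) = 127.5
  C: 0 + 1(127.5) = 127.5
Total out = 696.5 kmol; y_C = 127.5 / 696.5 = 0.183.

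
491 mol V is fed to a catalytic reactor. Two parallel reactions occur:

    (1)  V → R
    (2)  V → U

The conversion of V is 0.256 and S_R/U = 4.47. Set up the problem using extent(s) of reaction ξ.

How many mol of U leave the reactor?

Conversion of V: V consumed = 0.256 × 491 = 125.7 mol = 1ξ₁ + 1ξ₂.
Selectivity: 1ξ₁ / (1ξ₂) = 4.47 → ξ₁ = 4.47 ξ₂.
Substitute: (1·4.47 + 1) ξ₂ = 125.7 → ξ₂ = 22.98 mol, ξ₁ = 102.7 mol.
Outlet amounts (n = n₀ + Σ ν·ξ):
  V: 491 − 1(102.7) − 1(22.98) = 365.3
  R: 0 + 1(102.7) = 102.7
  U: 0 + 1(22.98) = 22.98

23 mol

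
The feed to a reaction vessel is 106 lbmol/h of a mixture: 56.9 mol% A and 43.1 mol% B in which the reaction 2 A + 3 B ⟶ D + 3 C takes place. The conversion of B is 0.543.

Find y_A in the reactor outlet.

0.448

B reacted = 0.543 × 45.69 = 24.81 lbmol/h; ν_B = −3, so ξ = 24.81/3 = 8.269 lbmol/h.
Outlet amounts (n = n₀ + ν ξ):
  A: 60.31 − 2(8.269) = 43.78
  B: 45.69 − 3(8.269) = 20.88
  D: 0 + 1(8.269) = 8.269
  C: 0 + 3(8.269) = 24.81
Total out = 97.73 lbmol/h; y_A = 43.78 / 97.73 = 0.4479.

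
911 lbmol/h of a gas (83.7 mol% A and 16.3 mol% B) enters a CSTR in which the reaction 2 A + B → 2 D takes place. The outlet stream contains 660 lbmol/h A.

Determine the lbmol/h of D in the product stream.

For A: n = n₀ − 2ξ → 660 = 762.5 − 2ξ, giving ξ = 51.25 lbmol/h.
Outlet amounts (n = n₀ + ν ξ):
  A: 762.5 − 2(51.25) = 660
  B: 148.5 − 1(51.25) = 97.24
  D: 0 + 2(51.25) = 102.5

103 lbmol/h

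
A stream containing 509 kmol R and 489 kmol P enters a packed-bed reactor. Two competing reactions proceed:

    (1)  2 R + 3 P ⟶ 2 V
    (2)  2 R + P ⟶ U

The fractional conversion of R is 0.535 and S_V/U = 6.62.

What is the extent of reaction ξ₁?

Conversion of R: R consumed = 0.535 × 509 = 272.3 kmol = 2ξ₁ + 2ξ₂.
Selectivity: 2ξ₁ / (1ξ₂) = 6.62 → ξ₁ = 3.31 ξ₂.
Substitute: (2·3.31 + 2) ξ₂ = 272.3 → ξ₂ = 31.59 kmol, ξ₁ = 104.6 kmol.
Outlet amounts (n = n₀ + Σ ν·ξ):
  R: 509 − 2(104.6) − 2(31.59) = 236.7
  P: 489 − 3(104.6) − 1(31.59) = 143.7
  V: 0 + 2(104.6) = 209.1
  U: 0 + 1(31.59) = 31.59

ξ₁ = 105 kmol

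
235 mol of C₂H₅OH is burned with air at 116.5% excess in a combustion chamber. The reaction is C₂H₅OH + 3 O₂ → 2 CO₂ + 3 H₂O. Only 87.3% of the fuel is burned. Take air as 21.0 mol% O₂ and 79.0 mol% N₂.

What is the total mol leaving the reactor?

7710 mol

Stoichiometric O₂ = 3 × 235 = 705 mol; O₂ fed = 705 × 2.165 = 1526 mol.
N₂ fed = 1526 × 79/21 = 5742 mol.
Fuel reacted = 0.873 × 235 → ξ = 205.2 mol.
Outlet (n = n₀ + ν ξ):
  C₂H₅OH: 235 − 1(205.2) = 29.84
  O₂: 1526 − 3(205.2) = 910.9
  N₂: 5742 (inert)
  CO₂: 0 + 2(205.2) = 410.3
  H₂O: 0 + 3(205.2) = 615.5
Total out = 29.84 + 910.9 + 5742 + 410.3 + 615.5 = 7708 mol.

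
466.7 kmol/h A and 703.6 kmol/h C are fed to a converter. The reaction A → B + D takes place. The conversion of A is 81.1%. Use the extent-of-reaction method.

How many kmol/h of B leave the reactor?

A reacted = 0.811 × 466.7 = 378.5 kmol/h; ν_A = −1, so ξ = 378.5/1 = 378.5 kmol/h.
Outlet amounts (n = n₀ + ν ξ):
  A: 466.7 − 1(378.5) = 88.21
  B: 0 + 1(378.5) = 378.5
  D: 0 + 1(378.5) = 378.5
  C: 703.6 (inert)

378 kmol/h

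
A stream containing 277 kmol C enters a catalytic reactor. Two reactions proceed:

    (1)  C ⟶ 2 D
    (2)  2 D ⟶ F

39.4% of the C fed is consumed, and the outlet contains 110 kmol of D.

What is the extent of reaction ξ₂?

Conversion of C: C consumed = 1ξ₁ = 0.394 × 277 → ξ₁ = 109.1 kmol.
D balance: n_D = 0 + 2ξ₁ − 2ξ₂ = 110 → ξ₂ = (2·109.1 − 110)/2 = 54.14 kmol.
Outlet amounts (n = n₀ + Σ ν·ξ):
  C: 277 − 1(109.1) = 167.9
  D: 0 + 2(109.1) − 2(54.14) = 110
  F: 0 + 1(54.14) = 54.14

ξ₂ = 54.1 kmol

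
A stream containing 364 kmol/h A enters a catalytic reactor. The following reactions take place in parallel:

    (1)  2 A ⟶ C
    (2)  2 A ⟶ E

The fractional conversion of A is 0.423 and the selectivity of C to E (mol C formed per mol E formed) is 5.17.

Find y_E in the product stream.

0.0435

Conversion of A: A consumed = 0.423 × 364 = 154 kmol/h = 2ξ₁ + 2ξ₂.
Selectivity: 1ξ₁ / (1ξ₂) = 5.17 → ξ₁ = 5.17 ξ₂.
Substitute: (2·5.17 + 2) ξ₂ = 154 → ξ₂ = 12.48 kmol/h, ξ₁ = 64.51 kmol/h.
Outlet amounts (n = n₀ + Σ ν·ξ):
  A: 364 − 2(64.51) − 2(12.48) = 210
  C: 0 + 1(64.51) = 64.51
  E: 0 + 1(12.48) = 12.48
Total out = 287 kmol/h; y_E = 12.48 / 287 = 0.04347.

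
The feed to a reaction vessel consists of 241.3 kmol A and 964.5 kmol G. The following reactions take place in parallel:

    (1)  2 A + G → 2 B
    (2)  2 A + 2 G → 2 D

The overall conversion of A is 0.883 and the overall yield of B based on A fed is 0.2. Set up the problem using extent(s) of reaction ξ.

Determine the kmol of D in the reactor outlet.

165 kmol

Yield of B: 2ξ₁ / 241.3 = 0.2 → ξ₁ = 24.13 kmol.
Conversion of A: 2ξ₁ + 2ξ₂ = 0.883 × 241.3 = 213.1 → ξ₂ = 82.4 kmol.
Outlet amounts (n = n₀ + Σ ν·ξ):
  A: 241.3 − 2(24.13) − 2(82.4) = 28.23
  G: 964.5 − 1(24.13) − 2(82.4) = 775.6
  B: 0 + 2(24.13) = 48.26
  D: 0 + 2(82.4) = 164.8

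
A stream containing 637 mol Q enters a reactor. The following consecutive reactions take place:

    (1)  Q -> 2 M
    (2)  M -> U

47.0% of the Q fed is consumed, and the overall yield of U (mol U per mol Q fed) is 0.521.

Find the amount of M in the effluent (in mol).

267 mol

Conversion of Q: Q consumed = 1ξ₁ = 0.47 × 637 → ξ₁ = 299.4 mol.
Yield of U: 1ξ₂ / 637 = 0.521 → ξ₂ = 331.9 mol.
Outlet amounts (n = n₀ + Σ ν·ξ):
  Q: 637 − 1(299.4) = 337.6
  M: 0 + 2(299.4) − 1(331.9) = 266.9
  U: 0 + 1(331.9) = 331.9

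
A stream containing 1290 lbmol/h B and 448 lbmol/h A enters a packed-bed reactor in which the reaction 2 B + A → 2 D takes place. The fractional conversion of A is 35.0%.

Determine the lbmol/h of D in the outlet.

A reacted = 0.35 × 448 = 156.8 lbmol/h; ν_A = −1, so ξ = 156.8/1 = 156.8 lbmol/h.
Outlet amounts (n = n₀ + ν ξ):
  B: 1290 − 2(156.8) = 976.4
  A: 448 − 1(156.8) = 291.2
  D: 0 + 2(156.8) = 313.6

314 lbmol/h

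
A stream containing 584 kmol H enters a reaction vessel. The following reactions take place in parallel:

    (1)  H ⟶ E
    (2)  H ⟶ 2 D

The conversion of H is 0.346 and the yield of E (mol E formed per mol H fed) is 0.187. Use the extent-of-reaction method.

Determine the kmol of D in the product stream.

Yield of E: 1ξ₁ / 584 = 0.187 → ξ₁ = 109.2 kmol.
Conversion of H: 1ξ₁ + 1ξ₂ = 0.346 × 584 = 202.1 → ξ₂ = 92.86 kmol.
Outlet amounts (n = n₀ + Σ ν·ξ):
  H: 584 − 1(109.2) − 1(92.86) = 381.9
  E: 0 + 1(109.2) = 109.2
  D: 0 + 2(92.86) = 185.7

186 kmol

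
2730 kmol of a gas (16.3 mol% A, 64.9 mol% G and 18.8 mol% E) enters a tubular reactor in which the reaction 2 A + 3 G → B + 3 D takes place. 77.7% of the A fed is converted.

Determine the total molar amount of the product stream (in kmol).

A reacted = 0.777 × 445 = 345.8 kmol; ν_A = −2, so ξ = 345.8/2 = 172.9 kmol.
Outlet amounts (n = n₀ + ν ξ):
  A: 445 − 2(172.9) = 99.23
  G: 1772 − 3(172.9) = 1253
  B: 0 + 1(172.9) = 172.9
  D: 0 + 3(172.9) = 518.6
  E: 513.2 (inert)
Total out = 99.23 + 1253 + 172.9 + 518.6 + 513.2 = 2557 kmol.

2560 kmol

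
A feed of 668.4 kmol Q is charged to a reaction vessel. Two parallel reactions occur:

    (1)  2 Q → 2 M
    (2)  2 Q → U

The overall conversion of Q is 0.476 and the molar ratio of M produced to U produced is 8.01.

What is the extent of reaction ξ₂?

ξ₂ = 31.8 kmol

Conversion of Q: Q consumed = 0.476 × 668.4 = 318.2 kmol = 2ξ₁ + 2ξ₂.
Selectivity: 2ξ₁ / (1ξ₂) = 8.01 → ξ₁ = 4.005 ξ₂.
Substitute: (2·4.005 + 2) ξ₂ = 318.2 → ξ₂ = 31.78 kmol, ξ₁ = 127.3 kmol.
Outlet amounts (n = n₀ + Σ ν·ξ):
  Q: 668.4 − 2(127.3) − 2(31.78) = 350.2
  M: 0 + 2(127.3) = 254.6
  U: 0 + 1(31.78) = 31.78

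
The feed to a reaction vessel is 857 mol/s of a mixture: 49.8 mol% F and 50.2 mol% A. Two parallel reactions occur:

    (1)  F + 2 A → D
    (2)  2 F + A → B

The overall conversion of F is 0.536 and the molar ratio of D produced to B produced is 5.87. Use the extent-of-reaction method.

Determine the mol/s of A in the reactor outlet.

Conversion of F: F consumed = 0.536 × 426.8 = 228.8 mol/s = 1ξ₁ + 2ξ₂.
Selectivity: 1ξ₁ / (1ξ₂) = 5.87 → ξ₁ = 5.87 ξ₂.
Substitute: (1·5.87 + 2) ξ₂ = 228.8 → ξ₂ = 29.07 mol/s, ξ₁ = 170.6 mol/s.
Outlet amounts (n = n₀ + Σ ν·ξ):
  F: 426.8 − 1(170.6) − 2(29.07) = 198
  A: 430.2 − 2(170.6) − 1(29.07) = 59.9
  D: 0 + 1(170.6) = 170.6
  B: 0 + 1(29.07) = 29.07

59.9 mol/s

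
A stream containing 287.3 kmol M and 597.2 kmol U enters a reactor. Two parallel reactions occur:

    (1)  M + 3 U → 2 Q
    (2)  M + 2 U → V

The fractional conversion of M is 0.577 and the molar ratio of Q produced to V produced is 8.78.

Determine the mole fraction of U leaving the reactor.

0.236

Conversion of M: M consumed = 0.577 × 287.3 = 165.8 kmol = 1ξ₁ + 1ξ₂.
Selectivity: 2ξ₁ / (1ξ₂) = 8.78 → ξ₁ = 4.39 ξ₂.
Substitute: (1·4.39 + 1) ξ₂ = 165.8 → ξ₂ = 30.76 kmol, ξ₁ = 135 kmol.
Outlet amounts (n = n₀ + Σ ν·ξ):
  M: 287.3 − 1(135) − 1(30.76) = 121.5
  U: 597.2 − 3(135) − 2(30.76) = 130.6
  Q: 0 + 2(135) = 270
  V: 0 + 1(30.76) = 30.76
Total out = 553 kmol; y_U = 130.6 / 553 = 0.2363.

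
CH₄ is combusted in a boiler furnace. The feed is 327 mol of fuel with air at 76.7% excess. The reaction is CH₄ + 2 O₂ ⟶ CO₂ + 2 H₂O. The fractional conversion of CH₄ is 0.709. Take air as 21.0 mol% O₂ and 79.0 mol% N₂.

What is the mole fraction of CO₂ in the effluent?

0.0398

Stoichiometric O₂ = 2 × 327 = 654 mol; O₂ fed = 654 × 1.767 = 1156 mol.
N₂ fed = 1156 × 79/21 = 4347 mol.
Fuel reacted = 0.709 × 327 → ξ = 231.8 mol.
Outlet (n = n₀ + ν ξ):
  CH₄: 327 − 1(231.8) = 95.16
  O₂: 1156 − 2(231.8) = 691.9
  N₂: 4347 (inert)
  CO₂: 0 + 1(231.8) = 231.8
  H₂O: 0 + 2(231.8) = 463.7
Total out = 5830 mol; y_CO₂ = 231.8 / 5830 = 0.03977.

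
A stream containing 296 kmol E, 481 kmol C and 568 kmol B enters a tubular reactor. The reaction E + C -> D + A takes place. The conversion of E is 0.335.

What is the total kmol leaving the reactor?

E reacted = 0.335 × 296 = 99.16 kmol; ν_E = −1, so ξ = 99.16/1 = 99.16 kmol.
Outlet amounts (n = n₀ + ν ξ):
  E: 296 − 1(99.16) = 196.8
  C: 481 − 1(99.16) = 381.8
  D: 0 + 1(99.16) = 99.16
  A: 0 + 1(99.16) = 99.16
  B: 568 (inert)
Total out = 196.8 + 381.8 + 99.16 + 99.16 + 568 = 1345 kmol.

1340 kmol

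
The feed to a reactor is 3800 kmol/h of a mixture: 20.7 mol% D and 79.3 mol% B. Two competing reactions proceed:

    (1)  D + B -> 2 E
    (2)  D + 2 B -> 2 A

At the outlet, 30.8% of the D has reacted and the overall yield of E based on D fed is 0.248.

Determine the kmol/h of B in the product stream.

2630 kmol/h

Yield of E: 2ξ₁ / 786.6 = 0.248 → ξ₁ = 97.54 kmol/h.
Conversion of D: 1ξ₁ + 1ξ₂ = 0.308 × 786.6 = 242.3 → ξ₂ = 144.7 kmol/h.
Outlet amounts (n = n₀ + Σ ν·ξ):
  D: 786.6 − 1(97.54) − 1(144.7) = 544.3
  B: 3013 − 1(97.54) − 2(144.7) = 2626
  E: 0 + 2(97.54) = 195.1
  A: 0 + 2(144.7) = 289.5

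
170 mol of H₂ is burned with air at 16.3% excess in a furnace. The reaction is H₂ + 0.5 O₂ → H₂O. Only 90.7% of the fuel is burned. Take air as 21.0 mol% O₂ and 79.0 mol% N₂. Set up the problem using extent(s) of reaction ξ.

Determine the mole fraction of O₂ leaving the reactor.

0.0386

Stoichiometric O₂ = 0.5 × 170 = 85 mol; O₂ fed = 85 × 1.163 = 98.86 mol.
N₂ fed = 98.86 × 79/21 = 371.9 mol.
Fuel reacted = 0.907 × 170 → ξ = 154.2 mol.
Outlet (n = n₀ + ν ξ):
  H₂: 170 − 1(154.2) = 15.81
  O₂: 98.86 − 0.5(154.2) = 21.76
  N₂: 371.9 (inert)
  H₂O: 0 + 1(154.2) = 154.2
Total out = 563.6 mol; y_O₂ = 21.76 / 563.6 = 0.03861.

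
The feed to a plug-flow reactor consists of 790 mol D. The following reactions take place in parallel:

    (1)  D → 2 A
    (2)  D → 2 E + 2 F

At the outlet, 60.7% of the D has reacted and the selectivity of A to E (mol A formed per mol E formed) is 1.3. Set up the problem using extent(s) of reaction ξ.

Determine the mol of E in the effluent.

417 mol

Conversion of D: D consumed = 0.607 × 790 = 479.5 mol = 1ξ₁ + 1ξ₂.
Selectivity: 2ξ₁ / (2ξ₂) = 1.3 → ξ₁ = 1.3 ξ₂.
Substitute: (1·1.3 + 1) ξ₂ = 479.5 → ξ₂ = 208.5 mol, ξ₁ = 271 mol.
Outlet amounts (n = n₀ + Σ ν·ξ):
  D: 790 − 1(271) − 1(208.5) = 310.5
  A: 0 + 2(271) = 542.1
  E: 0 + 2(208.5) = 417
  F: 0 + 2(208.5) = 417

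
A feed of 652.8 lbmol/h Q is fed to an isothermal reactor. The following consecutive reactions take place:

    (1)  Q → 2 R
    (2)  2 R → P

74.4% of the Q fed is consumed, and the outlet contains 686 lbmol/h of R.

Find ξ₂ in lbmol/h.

Conversion of Q: Q consumed = 1ξ₁ = 0.744 × 652.8 → ξ₁ = 485.7 lbmol/h.
R balance: n_R = 0 + 2ξ₁ − 2ξ₂ = 686 → ξ₂ = (2·485.7 − 686)/2 = 142.7 lbmol/h.
Outlet amounts (n = n₀ + Σ ν·ξ):
  Q: 652.8 − 1(485.7) = 167.1
  R: 0 + 2(485.7) − 2(142.7) = 686
  P: 0 + 1(142.7) = 142.7

ξ₂ = 143 lbmol/h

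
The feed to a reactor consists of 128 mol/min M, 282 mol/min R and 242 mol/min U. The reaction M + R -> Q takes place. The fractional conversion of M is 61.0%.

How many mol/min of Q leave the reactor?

M reacted = 0.61 × 128 = 78.08 mol/min; ν_M = −1, so ξ = 78.08/1 = 78.08 mol/min.
Outlet amounts (n = n₀ + ν ξ):
  M: 128 − 1(78.08) = 49.92
  R: 282 − 1(78.08) = 203.9
  Q: 0 + 1(78.08) = 78.08
  U: 242 (inert)

78.1 mol/min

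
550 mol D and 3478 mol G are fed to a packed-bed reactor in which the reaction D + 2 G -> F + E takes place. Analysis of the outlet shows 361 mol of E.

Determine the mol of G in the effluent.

2760 mol

For E: n = n₀ + 1ξ → 361 = 0 + 1ξ, giving ξ = 361 mol.
Outlet amounts (n = n₀ + ν ξ):
  D: 550 − 1(361) = 189
  G: 3478 − 2(361) = 2756
  F: 0 + 1(361) = 361
  E: 0 + 1(361) = 361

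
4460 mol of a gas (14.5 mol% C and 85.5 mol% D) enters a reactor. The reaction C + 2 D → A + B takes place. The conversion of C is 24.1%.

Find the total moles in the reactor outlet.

4300 mol

C reacted = 0.241 × 646.7 = 155.9 mol; ν_C = −1, so ξ = 155.9/1 = 155.9 mol.
Outlet amounts (n = n₀ + ν ξ):
  C: 646.7 − 1(155.9) = 490.8
  D: 3813 − 2(155.9) = 3502
  A: 0 + 1(155.9) = 155.9
  B: 0 + 1(155.9) = 155.9
Total out = 490.8 + 3502 + 155.9 + 155.9 = 4304 mol.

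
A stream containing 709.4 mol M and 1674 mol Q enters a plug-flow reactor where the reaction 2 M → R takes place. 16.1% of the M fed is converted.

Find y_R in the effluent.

0.0245

M reacted = 0.161 × 709.4 = 114.2 mol; ν_M = −2, so ξ = 114.2/2 = 57.11 mol.
Outlet amounts (n = n₀ + ν ξ):
  M: 709.4 − 2(57.11) = 595.2
  R: 0 + 1(57.11) = 57.11
  Q: 1674 (inert)
Total out = 2326 mol; y_R = 57.11 / 2326 = 0.02455.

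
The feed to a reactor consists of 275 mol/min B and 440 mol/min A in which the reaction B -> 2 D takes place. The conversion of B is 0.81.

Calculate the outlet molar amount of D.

B reacted = 0.81 × 275 = 222.8 mol/min; ν_B = −1, so ξ = 222.8/1 = 222.8 mol/min.
Outlet amounts (n = n₀ + ν ξ):
  B: 275 − 1(222.8) = 52.25
  D: 0 + 2(222.8) = 445.5
  A: 440 (inert)

446 mol/min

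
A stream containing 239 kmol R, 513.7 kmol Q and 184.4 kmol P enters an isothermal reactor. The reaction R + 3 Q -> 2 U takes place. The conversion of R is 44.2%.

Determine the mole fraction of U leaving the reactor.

R reacted = 0.442 × 239 = 105.6 kmol; ν_R = −1, so ξ = 105.6/1 = 105.6 kmol.
Outlet amounts (n = n₀ + ν ξ):
  R: 239 − 1(105.6) = 133.4
  Q: 513.7 − 3(105.6) = 196.8
  U: 0 + 2(105.6) = 211.3
  P: 184.4 (inert)
Total out = 725.8 kmol; y_U = 211.3 / 725.8 = 0.2911.

0.291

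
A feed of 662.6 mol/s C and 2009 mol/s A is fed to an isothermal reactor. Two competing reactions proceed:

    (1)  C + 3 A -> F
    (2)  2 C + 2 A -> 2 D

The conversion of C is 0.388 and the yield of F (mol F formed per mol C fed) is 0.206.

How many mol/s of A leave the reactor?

Yield of F: 1ξ₁ / 662.6 = 0.206 → ξ₁ = 136.5 mol/s.
Conversion of C: 1ξ₁ + 2ξ₂ = 0.388 × 662.6 = 257.1 → ξ₂ = 60.3 mol/s.
Outlet amounts (n = n₀ + Σ ν·ξ):
  C: 662.6 − 1(136.5) − 2(60.3) = 405.5
  A: 2009 − 3(136.5) − 2(60.3) = 1479
  F: 0 + 1(136.5) = 136.5
  D: 0 + 2(60.3) = 120.6

1480 mol/s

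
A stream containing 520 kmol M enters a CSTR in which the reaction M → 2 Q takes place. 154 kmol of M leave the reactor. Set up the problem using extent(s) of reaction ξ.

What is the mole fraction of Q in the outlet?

For M: n = n₀ − 1ξ → 154 = 520 − 1ξ, giving ξ = 366 kmol.
Outlet amounts (n = n₀ + ν ξ):
  M: 520 − 1(366) = 154
  Q: 0 + 2(366) = 732
Total out = 886 kmol; y_Q = 732 / 886 = 0.8262.

0.826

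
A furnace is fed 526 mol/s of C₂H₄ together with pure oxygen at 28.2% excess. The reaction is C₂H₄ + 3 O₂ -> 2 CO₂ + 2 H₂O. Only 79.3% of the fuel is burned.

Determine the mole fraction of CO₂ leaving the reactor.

Stoichiometric O₂ = 3 × 526 = 1578 mol/s; O₂ fed = 1578 × 1.282 = 2023 mol/s.
Fuel reacted = 0.793 × 526 → ξ = 417.1 mol/s.
Outlet (n = n₀ + ν ξ):
  C₂H₄: 526 − 1(417.1) = 108.9
  O₂: 2023 − 3(417.1) = 771.6
  CO₂: 0 + 2(417.1) = 834.2
  H₂O: 0 + 2(417.1) = 834.2
Total out = 2549 mol/s; y_CO₂ = 834.2 / 2549 = 0.3273.

0.327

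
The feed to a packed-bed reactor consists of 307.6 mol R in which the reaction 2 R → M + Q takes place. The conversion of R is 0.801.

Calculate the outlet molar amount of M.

123 mol

R reacted = 0.801 × 307.6 = 246.4 mol; ν_R = −2, so ξ = 246.4/2 = 123.2 mol.
Outlet amounts (n = n₀ + ν ξ):
  R: 307.6 − 2(123.2) = 61.21
  M: 0 + 1(123.2) = 123.2
  Q: 0 + 1(123.2) = 123.2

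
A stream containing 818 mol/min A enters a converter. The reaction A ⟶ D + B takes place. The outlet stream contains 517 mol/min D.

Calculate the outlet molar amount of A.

For D: n = n₀ + 1ξ → 517 = 0 + 1ξ, giving ξ = 517 mol/min.
Outlet amounts (n = n₀ + ν ξ):
  A: 818 − 1(517) = 301
  D: 0 + 1(517) = 517
  B: 0 + 1(517) = 517

301 mol/min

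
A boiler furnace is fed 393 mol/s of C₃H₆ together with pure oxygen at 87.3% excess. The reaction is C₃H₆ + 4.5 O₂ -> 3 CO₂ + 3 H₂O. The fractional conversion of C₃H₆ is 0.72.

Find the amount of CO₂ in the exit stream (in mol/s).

Stoichiometric O₂ = 4.5 × 393 = 1768 mol/s; O₂ fed = 1768 × 1.873 = 3312 mol/s.
Fuel reacted = 0.72 × 393 → ξ = 283 mol/s.
Outlet (n = n₀ + ν ξ):
  C₃H₆: 393 − 1(283) = 110
  O₂: 3312 − 4.5(283) = 2039
  CO₂: 0 + 3(283) = 848.9
  H₂O: 0 + 3(283) = 848.9

849 mol/s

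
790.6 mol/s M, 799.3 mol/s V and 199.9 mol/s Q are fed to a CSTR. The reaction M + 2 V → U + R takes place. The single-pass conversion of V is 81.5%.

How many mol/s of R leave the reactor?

V reacted = 0.815 × 799.3 = 651.4 mol/s; ν_V = −2, so ξ = 651.4/2 = 325.7 mol/s.
Outlet amounts (n = n₀ + ν ξ):
  M: 790.6 − 1(325.7) = 464.9
  V: 799.3 − 2(325.7) = 147.9
  U: 0 + 1(325.7) = 325.7
  R: 0 + 1(325.7) = 325.7
  Q: 199.9 (inert)

326 mol/s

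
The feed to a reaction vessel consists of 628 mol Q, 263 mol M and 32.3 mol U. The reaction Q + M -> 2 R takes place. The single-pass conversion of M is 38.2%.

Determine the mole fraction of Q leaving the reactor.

0.571

M reacted = 0.382 × 263 = 100.5 mol; ν_M = −1, so ξ = 100.5/1 = 100.5 mol.
Outlet amounts (n = n₀ + ν ξ):
  Q: 628 − 1(100.5) = 527.5
  M: 263 − 1(100.5) = 162.5
  R: 0 + 2(100.5) = 200.9
  U: 32.3 (inert)
Total out = 923.3 mol; y_Q = 527.5 / 923.3 = 0.5714.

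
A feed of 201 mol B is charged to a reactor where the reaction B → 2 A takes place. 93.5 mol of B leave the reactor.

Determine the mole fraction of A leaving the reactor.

0.697

For B: n = n₀ − 1ξ → 93.5 = 201 − 1ξ, giving ξ = 107.5 mol.
Outlet amounts (n = n₀ + ν ξ):
  B: 201 − 1(107.5) = 93.5
  A: 0 + 2(107.5) = 215
Total out = 308.5 mol; y_A = 215 / 308.5 = 0.6969.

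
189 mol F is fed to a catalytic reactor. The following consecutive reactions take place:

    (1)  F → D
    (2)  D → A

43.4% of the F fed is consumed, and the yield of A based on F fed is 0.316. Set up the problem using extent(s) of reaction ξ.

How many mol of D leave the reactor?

Conversion of F: F consumed = 1ξ₁ = 0.434 × 189 → ξ₁ = 82.03 mol.
Yield of A: 1ξ₂ / 189 = 0.316 → ξ₂ = 59.72 mol.
Outlet amounts (n = n₀ + Σ ν·ξ):
  F: 189 − 1(82.03) = 107
  D: 0 + 1(82.03) − 1(59.72) = 22.3
  A: 0 + 1(59.72) = 59.72

22.3 mol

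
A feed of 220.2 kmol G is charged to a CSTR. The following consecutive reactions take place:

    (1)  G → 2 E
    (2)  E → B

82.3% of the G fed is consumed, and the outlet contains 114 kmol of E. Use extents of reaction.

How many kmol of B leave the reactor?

Conversion of G: G consumed = 1ξ₁ = 0.823 × 220.2 → ξ₁ = 181.2 kmol.
E balance: n_E = 0 + 2ξ₁ − 1ξ₂ = 114 → ξ₂ = (2·181.2 − 114)/1 = 248.4 kmol.
Outlet amounts (n = n₀ + Σ ν·ξ):
  G: 220.2 − 1(181.2) = 38.98
  E: 0 + 2(181.2) − 1(248.4) = 114
  B: 0 + 1(248.4) = 248.4

248 kmol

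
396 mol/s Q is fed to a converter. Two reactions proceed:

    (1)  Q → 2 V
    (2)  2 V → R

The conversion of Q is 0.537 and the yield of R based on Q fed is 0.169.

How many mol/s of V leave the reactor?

291 mol/s

Conversion of Q: Q consumed = 1ξ₁ = 0.537 × 396 → ξ₁ = 212.7 mol/s.
Yield of R: 1ξ₂ / 396 = 0.169 → ξ₂ = 66.92 mol/s.
Outlet amounts (n = n₀ + Σ ν·ξ):
  Q: 396 − 1(212.7) = 183.3
  V: 0 + 2(212.7) − 2(66.92) = 291.5
  R: 0 + 1(66.92) = 66.92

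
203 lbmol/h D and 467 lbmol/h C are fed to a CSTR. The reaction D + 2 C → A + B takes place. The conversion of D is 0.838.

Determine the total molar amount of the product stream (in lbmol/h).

500 lbmol/h

D reacted = 0.838 × 203 = 170.1 lbmol/h; ν_D = −1, so ξ = 170.1/1 = 170.1 lbmol/h.
Outlet amounts (n = n₀ + ν ξ):
  D: 203 − 1(170.1) = 32.89
  C: 467 − 2(170.1) = 126.8
  A: 0 + 1(170.1) = 170.1
  B: 0 + 1(170.1) = 170.1
Total out = 32.89 + 126.8 + 170.1 + 170.1 = 499.9 lbmol/h.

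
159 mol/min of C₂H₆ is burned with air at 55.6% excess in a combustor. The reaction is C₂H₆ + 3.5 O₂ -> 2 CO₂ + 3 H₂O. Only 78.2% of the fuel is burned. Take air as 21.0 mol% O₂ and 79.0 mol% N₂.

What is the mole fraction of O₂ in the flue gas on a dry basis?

0.108

Stoichiometric O₂ = 3.5 × 159 = 556.5 mol/min; O₂ fed = 556.5 × 1.556 = 865.9 mol/min.
N₂ fed = 865.9 × 79/21 = 3257 mol/min.
Fuel reacted = 0.782 × 159 → ξ = 124.3 mol/min.
Outlet (n = n₀ + ν ξ):
  C₂H₆: 159 − 1(124.3) = 34.66
  O₂: 865.9 − 3.5(124.3) = 430.7
  N₂: 3257 (inert)
  CO₂: 0 + 2(124.3) = 248.7
  H₂O: 0 + 3(124.3) = 373
Dry total = 3972 mol/min; y_O₂ (dry) = 430.7 / 3972 = 0.1085.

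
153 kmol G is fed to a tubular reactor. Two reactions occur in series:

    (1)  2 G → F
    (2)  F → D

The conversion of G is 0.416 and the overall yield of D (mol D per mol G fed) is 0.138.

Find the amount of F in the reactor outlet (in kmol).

Conversion of G: G consumed = 2ξ₁ = 0.416 × 153 → ξ₁ = 31.82 kmol.
Yield of D: 1ξ₂ / 153 = 0.138 → ξ₂ = 21.11 kmol.
Outlet amounts (n = n₀ + Σ ν·ξ):
  G: 153 − 2(31.82) = 89.35
  F: 0 + 1(31.82) − 1(21.11) = 10.71
  D: 0 + 1(21.11) = 21.11

10.7 kmol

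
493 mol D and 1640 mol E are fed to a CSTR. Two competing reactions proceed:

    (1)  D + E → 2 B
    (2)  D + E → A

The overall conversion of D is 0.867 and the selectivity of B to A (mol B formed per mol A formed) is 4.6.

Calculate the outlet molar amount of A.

Conversion of D: D consumed = 0.867 × 493 = 427.4 mol = 1ξ₁ + 1ξ₂.
Selectivity: 2ξ₁ / (1ξ₂) = 4.6 → ξ₁ = 2.3 ξ₂.
Substitute: (1·2.3 + 1) ξ₂ = 427.4 → ξ₂ = 129.5 mol, ξ₁ = 297.9 mol.
Outlet amounts (n = n₀ + Σ ν·ξ):
  D: 493 − 1(297.9) − 1(129.5) = 65.57
  E: 1640 − 1(297.9) − 1(129.5) = 1213
  B: 0 + 2(297.9) = 595.8
  A: 0 + 1(129.5) = 129.5

130 mol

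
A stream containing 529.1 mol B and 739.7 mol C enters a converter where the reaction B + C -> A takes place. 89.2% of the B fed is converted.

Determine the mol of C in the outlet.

268 mol

B reacted = 0.892 × 529.1 = 472 mol; ν_B = −1, so ξ = 472/1 = 472 mol.
Outlet amounts (n = n₀ + ν ξ):
  B: 529.1 − 1(472) = 57.14
  C: 739.7 − 1(472) = 267.7
  A: 0 + 1(472) = 472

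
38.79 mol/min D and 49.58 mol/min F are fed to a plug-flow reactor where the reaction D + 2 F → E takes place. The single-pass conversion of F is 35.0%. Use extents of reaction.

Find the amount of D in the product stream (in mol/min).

F reacted = 0.35 × 49.58 = 17.35 mol/min; ν_F = −2, so ξ = 17.35/2 = 8.676 mol/min.
Outlet amounts (n = n₀ + ν ξ):
  D: 38.79 − 1(8.676) = 30.11
  F: 49.58 − 2(8.676) = 32.23
  E: 0 + 1(8.676) = 8.676

30.1 mol/min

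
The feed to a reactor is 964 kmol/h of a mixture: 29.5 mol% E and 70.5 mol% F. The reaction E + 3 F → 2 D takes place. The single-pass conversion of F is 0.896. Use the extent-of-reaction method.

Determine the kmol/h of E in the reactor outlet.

F reacted = 0.896 × 679.6 = 608.9 kmol/h; ν_F = −3, so ξ = 608.9/3 = 203 kmol/h.
Outlet amounts (n = n₀ + ν ξ):
  E: 284.4 − 1(203) = 81.4
  F: 679.6 − 3(203) = 70.68
  D: 0 + 2(203) = 406

81.4 kmol/h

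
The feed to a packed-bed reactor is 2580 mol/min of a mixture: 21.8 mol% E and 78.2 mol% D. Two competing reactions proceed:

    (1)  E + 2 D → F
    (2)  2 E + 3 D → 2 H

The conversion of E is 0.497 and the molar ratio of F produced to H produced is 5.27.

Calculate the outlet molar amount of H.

Conversion of E: E consumed = 0.497 × 562.4 = 279.5 mol/min = 1ξ₁ + 2ξ₂.
Selectivity: 1ξ₁ / (2ξ₂) = 5.27 → ξ₁ = 10.54 ξ₂.
Substitute: (1·10.54 + 2) ξ₂ = 279.5 → ξ₂ = 22.29 mol/min, ξ₁ = 235 mol/min.
Outlet amounts (n = n₀ + Σ ν·ξ):
  E: 562.4 − 1(235) − 2(22.29) = 282.9
  D: 2018 − 2(235) − 3(22.29) = 1481
  F: 0 + 1(235) = 235
  H: 0 + 2(22.29) = 44.58

44.6 mol/min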